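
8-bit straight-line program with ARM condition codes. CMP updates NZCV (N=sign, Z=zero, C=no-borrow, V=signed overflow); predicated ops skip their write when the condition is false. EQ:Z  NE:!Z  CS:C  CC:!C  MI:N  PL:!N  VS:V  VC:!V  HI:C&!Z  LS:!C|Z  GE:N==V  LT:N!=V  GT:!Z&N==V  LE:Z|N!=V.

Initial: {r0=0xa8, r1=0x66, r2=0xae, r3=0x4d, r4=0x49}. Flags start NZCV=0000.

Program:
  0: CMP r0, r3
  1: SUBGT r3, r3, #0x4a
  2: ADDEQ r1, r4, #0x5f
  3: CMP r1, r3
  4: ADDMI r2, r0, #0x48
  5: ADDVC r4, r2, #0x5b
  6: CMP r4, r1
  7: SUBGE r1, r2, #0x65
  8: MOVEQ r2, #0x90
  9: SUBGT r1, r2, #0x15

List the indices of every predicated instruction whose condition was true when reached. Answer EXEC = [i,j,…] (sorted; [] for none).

0: ✓ CMP  NZCV=0011
1: · SUBGT
2: · ADDEQ
3: ✓ CMP  NZCV=0010
4: · ADDMI
5: ✓ ADDVC  r4←0x09
6: ✓ CMP  NZCV=1000
7: · SUBGE
8: · MOVEQ
9: · SUBGT

EXEC = [5]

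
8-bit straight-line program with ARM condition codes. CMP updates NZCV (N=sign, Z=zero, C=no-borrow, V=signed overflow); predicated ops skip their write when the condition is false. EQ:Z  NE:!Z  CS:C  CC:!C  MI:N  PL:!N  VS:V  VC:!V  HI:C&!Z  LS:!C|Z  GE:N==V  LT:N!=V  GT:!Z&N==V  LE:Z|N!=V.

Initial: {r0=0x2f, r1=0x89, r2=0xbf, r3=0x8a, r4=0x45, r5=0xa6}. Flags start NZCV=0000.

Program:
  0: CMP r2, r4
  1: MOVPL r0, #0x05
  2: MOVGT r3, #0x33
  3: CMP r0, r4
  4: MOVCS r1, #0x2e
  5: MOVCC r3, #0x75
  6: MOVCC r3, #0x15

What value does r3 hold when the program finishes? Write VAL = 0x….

VAL = 0x15

0: ✓ CMP  NZCV=0011
1: ✓ MOVPL  r0←0x05
2: · MOVGT
3: ✓ CMP  NZCV=1000
4: · MOVCS
5: ✓ MOVCC  r3←0x75
6: ✓ MOVCC  r3←0x15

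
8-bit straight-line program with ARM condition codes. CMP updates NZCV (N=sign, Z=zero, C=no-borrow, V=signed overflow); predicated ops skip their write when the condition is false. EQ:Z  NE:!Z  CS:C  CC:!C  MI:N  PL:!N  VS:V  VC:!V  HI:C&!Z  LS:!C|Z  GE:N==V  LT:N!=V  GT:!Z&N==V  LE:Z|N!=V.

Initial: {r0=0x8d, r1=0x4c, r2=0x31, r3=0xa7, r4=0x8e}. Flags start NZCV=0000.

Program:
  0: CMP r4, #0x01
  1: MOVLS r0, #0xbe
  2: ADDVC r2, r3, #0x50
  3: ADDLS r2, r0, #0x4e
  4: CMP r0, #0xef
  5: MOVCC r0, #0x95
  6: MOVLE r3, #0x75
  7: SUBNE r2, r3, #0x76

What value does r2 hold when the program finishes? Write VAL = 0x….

0: ✓ CMP  NZCV=1010
1: · MOVLS
2: ✓ ADDVC  r2←0xf7
3: · ADDLS
4: ✓ CMP  NZCV=1000
5: ✓ MOVCC  r0←0x95
6: ✓ MOVLE  r3←0x75
7: ✓ SUBNE  r2←0xff

VAL = 0xff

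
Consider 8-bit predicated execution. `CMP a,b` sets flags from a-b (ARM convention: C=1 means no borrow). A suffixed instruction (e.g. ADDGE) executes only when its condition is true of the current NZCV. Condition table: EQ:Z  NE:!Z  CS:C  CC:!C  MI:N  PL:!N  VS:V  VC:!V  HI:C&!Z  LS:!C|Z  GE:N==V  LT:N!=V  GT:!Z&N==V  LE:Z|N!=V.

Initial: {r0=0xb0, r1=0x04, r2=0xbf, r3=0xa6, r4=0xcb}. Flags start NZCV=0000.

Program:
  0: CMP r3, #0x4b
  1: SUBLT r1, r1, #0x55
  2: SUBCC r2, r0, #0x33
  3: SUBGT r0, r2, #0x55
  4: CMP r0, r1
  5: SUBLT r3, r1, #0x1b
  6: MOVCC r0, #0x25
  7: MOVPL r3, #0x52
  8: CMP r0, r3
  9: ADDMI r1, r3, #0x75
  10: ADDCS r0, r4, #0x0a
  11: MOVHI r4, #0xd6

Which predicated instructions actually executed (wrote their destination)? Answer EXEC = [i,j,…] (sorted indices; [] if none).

EXEC = [1,7,10,11]

0: ✓ CMP  NZCV=0011
1: ✓ SUBLT  r1←0xaf
2: · SUBCC
3: · SUBGT
4: ✓ CMP  NZCV=0010
5: · SUBLT
6: · MOVCC
7: ✓ MOVPL  r3←0x52
8: ✓ CMP  NZCV=0011
9: · ADDMI
10: ✓ ADDCS  r0←0xd5
11: ✓ MOVHI  r4←0xd6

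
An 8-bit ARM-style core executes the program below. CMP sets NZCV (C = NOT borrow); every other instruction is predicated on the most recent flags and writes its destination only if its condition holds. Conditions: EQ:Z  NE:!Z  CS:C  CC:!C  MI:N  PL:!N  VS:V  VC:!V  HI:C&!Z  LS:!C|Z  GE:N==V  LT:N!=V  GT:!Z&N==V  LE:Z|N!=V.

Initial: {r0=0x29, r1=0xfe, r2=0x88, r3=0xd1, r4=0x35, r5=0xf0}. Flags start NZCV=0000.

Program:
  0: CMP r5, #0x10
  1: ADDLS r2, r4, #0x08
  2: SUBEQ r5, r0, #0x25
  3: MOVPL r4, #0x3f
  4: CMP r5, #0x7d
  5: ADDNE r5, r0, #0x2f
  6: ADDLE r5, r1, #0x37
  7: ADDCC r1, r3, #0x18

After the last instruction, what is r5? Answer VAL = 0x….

VAL = 0x35

[0] flags=1010 → (cmp)
[1] flags=1010 LS?F → skip
[2] flags=1010 EQ?F → skip
[3] flags=1010 PL?F → skip
[4] flags=0011 → (cmp)
[5] flags=0011 NE?T → r5=0x58
[6] flags=0011 LE?T → r5=0x35
[7] flags=0011 CC?F → skip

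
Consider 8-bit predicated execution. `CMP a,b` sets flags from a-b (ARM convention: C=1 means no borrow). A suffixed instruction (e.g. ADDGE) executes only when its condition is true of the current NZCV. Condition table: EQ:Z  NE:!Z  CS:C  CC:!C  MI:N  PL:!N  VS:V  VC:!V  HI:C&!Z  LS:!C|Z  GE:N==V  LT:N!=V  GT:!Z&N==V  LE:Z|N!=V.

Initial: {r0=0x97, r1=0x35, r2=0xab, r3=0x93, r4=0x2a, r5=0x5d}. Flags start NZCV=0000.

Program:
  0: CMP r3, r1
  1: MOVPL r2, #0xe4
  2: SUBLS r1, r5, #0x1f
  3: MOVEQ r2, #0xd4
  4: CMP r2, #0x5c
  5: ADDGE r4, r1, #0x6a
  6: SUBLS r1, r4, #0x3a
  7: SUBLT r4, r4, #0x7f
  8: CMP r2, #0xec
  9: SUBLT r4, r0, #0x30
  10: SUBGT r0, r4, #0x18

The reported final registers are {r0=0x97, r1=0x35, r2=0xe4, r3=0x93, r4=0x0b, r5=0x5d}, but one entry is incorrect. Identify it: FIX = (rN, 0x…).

[0] flags=0011 → (cmp)
[1] flags=0011 PL?T → r2=0xe4
[2] flags=0011 LS?F → skip
[3] flags=0011 EQ?F → skip
[4] flags=1010 → (cmp)
[5] flags=1010 GE?F → skip
[6] flags=1010 LS?F → skip
[7] flags=1010 LT?T → r4=0xab
[8] flags=1000 → (cmp)
[9] flags=1000 LT?T → r4=0x67
[10] flags=1000 GT?F → skip

FIX = (r4, 0x67)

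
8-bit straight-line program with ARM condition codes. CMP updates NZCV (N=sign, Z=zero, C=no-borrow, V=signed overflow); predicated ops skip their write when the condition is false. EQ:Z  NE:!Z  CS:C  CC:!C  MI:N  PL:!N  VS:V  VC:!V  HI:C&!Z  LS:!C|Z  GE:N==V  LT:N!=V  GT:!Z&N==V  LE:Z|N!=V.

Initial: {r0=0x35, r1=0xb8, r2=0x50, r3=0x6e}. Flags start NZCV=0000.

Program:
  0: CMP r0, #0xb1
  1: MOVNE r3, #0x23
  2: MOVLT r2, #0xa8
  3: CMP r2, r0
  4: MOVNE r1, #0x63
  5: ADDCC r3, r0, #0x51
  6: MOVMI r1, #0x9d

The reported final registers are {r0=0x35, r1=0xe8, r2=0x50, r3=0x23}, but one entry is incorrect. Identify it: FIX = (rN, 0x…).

FIX = (r1, 0x63)

[0] flags=1001 → (cmp)
[1] flags=1001 NE?T → r3=0x23
[2] flags=1001 LT?F → skip
[3] flags=0010 → (cmp)
[4] flags=0010 NE?T → r1=0x63
[5] flags=0010 CC?F → skip
[6] flags=0010 MI?F → skip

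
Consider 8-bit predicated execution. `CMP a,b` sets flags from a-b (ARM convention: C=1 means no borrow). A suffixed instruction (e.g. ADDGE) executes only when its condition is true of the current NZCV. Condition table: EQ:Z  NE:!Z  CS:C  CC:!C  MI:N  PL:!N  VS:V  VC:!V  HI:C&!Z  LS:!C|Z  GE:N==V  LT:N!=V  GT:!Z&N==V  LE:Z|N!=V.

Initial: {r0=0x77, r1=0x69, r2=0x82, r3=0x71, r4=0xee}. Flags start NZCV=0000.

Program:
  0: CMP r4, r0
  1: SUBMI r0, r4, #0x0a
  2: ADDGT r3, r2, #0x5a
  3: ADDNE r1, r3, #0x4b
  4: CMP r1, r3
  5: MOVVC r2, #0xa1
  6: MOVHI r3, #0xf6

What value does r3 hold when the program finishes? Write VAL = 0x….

VAL = 0xf6

0: ✓ CMP  NZCV=0011
1: · SUBMI
2: · ADDGT
3: ✓ ADDNE  r1←0xbc
4: ✓ CMP  NZCV=0011
5: · MOVVC
6: ✓ MOVHI  r3←0xf6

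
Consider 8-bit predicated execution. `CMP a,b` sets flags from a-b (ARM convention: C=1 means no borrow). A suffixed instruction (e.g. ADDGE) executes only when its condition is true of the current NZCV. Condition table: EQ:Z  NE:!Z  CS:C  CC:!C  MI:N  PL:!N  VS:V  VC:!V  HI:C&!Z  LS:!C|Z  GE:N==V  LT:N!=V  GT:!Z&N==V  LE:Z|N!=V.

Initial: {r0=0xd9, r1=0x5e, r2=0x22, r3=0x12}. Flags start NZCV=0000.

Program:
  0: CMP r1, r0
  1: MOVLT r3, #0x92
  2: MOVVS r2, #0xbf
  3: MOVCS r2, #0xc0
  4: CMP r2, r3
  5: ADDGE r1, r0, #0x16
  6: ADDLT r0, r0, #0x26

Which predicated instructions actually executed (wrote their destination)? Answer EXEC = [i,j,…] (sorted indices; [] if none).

EXEC = [2,6]

[0] flags=1001 → (cmp)
[1] flags=1001 LT?F → skip
[2] flags=1001 VS?T → r2=0xbf
[3] flags=1001 CS?F → skip
[4] flags=1010 → (cmp)
[5] flags=1010 GE?F → skip
[6] flags=1010 LT?T → r0=0xff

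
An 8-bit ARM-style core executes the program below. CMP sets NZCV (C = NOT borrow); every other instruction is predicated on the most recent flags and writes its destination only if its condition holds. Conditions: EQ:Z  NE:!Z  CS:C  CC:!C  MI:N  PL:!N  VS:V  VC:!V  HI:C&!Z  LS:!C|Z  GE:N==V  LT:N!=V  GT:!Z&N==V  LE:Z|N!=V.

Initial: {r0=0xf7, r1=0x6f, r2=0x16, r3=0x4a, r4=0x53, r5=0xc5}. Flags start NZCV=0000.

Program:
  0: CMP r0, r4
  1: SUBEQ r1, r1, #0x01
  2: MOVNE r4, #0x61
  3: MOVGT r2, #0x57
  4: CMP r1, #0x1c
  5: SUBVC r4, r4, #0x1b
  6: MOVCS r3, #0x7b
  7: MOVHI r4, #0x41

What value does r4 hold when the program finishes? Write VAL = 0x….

VAL = 0x41

0: ✓ CMP  NZCV=1010
1: · SUBEQ
2: ✓ MOVNE  r4←0x61
3: · MOVGT
4: ✓ CMP  NZCV=0010
5: ✓ SUBVC  r4←0x46
6: ✓ MOVCS  r3←0x7b
7: ✓ MOVHI  r4←0x41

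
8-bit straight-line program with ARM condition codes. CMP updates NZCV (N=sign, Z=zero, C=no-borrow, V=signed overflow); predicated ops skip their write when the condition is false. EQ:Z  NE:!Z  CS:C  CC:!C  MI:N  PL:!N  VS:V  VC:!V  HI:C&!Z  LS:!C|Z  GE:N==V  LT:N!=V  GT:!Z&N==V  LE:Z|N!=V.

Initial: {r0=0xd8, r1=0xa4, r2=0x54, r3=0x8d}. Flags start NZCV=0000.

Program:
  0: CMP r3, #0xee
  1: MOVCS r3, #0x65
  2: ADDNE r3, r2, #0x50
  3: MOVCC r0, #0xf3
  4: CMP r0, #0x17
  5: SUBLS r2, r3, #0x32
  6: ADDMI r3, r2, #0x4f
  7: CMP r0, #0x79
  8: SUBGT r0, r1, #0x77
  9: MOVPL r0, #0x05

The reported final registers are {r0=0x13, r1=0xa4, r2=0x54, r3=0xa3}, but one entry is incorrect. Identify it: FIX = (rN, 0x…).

FIX = (r0, 0x05)

[0] flags=1000 → (cmp)
[1] flags=1000 CS?F → skip
[2] flags=1000 NE?T → r3=0xa4
[3] flags=1000 CC?T → r0=0xf3
[4] flags=1010 → (cmp)
[5] flags=1010 LS?F → skip
[6] flags=1010 MI?T → r3=0xa3
[7] flags=0011 → (cmp)
[8] flags=0011 GT?F → skip
[9] flags=0011 PL?T → r0=0x05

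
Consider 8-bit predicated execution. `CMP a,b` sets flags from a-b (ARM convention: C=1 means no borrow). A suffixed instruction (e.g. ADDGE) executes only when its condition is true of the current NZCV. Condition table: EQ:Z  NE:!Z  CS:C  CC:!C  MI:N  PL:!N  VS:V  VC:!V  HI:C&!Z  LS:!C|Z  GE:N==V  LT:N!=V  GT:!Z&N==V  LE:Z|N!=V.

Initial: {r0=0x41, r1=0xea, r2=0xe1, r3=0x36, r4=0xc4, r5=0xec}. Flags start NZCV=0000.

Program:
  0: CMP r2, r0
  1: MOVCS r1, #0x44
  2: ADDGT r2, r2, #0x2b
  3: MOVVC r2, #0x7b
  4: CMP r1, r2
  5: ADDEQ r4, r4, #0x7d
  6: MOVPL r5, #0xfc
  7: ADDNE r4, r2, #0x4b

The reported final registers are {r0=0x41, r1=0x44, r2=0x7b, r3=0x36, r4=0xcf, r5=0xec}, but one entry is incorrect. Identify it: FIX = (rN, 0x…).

FIX = (r4, 0xc6)

0: ✓ CMP  NZCV=1010
1: ✓ MOVCS  r1←0x44
2: · ADDGT
3: ✓ MOVVC  r2←0x7b
4: ✓ CMP  NZCV=1000
5: · ADDEQ
6: · MOVPL
7: ✓ ADDNE  r4←0xc6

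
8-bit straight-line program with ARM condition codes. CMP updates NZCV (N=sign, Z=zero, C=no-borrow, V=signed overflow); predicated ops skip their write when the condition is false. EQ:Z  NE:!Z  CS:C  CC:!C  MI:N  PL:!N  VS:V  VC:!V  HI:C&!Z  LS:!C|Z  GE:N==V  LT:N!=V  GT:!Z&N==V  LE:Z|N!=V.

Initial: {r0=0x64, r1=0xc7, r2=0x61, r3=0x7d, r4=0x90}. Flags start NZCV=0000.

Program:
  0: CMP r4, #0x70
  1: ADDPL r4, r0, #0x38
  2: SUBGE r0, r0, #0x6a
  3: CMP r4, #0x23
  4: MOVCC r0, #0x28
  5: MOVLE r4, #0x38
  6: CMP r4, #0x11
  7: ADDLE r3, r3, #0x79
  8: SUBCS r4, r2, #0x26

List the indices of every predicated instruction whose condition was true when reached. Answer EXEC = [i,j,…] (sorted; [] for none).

EXEC = [1,5,8]

[0] flags=0011 → (cmp)
[1] flags=0011 PL?T → r4=0x9c
[2] flags=0011 GE?F → skip
[3] flags=0011 → (cmp)
[4] flags=0011 CC?F → skip
[5] flags=0011 LE?T → r4=0x38
[6] flags=0010 → (cmp)
[7] flags=0010 LE?F → skip
[8] flags=0010 CS?T → r4=0x3b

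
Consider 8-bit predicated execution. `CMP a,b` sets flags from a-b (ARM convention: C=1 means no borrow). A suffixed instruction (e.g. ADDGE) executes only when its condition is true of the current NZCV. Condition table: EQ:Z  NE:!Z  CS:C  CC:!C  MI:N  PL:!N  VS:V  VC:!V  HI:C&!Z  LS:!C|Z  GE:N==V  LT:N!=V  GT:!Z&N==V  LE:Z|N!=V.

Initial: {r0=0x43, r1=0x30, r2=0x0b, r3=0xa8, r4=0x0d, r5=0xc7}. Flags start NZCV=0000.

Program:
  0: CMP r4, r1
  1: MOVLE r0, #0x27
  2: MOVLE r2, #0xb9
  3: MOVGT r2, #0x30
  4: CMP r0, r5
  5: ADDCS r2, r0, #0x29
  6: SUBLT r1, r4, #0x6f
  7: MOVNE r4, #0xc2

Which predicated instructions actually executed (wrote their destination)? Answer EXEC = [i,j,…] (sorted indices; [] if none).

0: ✓ CMP  NZCV=1000
1: ✓ MOVLE  r0←0x27
2: ✓ MOVLE  r2←0xb9
3: · MOVGT
4: ✓ CMP  NZCV=0000
5: · ADDCS
6: · SUBLT
7: ✓ MOVNE  r4←0xc2

EXEC = [1,2,7]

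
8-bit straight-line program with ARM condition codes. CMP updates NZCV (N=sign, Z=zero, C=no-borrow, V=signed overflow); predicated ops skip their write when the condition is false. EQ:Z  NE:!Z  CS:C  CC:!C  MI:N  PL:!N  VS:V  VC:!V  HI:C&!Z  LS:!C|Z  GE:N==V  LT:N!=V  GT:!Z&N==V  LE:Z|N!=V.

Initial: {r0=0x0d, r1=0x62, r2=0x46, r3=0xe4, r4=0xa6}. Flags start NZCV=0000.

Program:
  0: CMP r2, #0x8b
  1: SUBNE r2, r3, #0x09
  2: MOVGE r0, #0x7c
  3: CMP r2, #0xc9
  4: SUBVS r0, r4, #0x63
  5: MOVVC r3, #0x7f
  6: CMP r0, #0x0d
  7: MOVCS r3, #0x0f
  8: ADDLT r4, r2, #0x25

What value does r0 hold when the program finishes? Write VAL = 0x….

0: ✓ CMP  NZCV=1001
1: ✓ SUBNE  r2←0xdb
2: ✓ MOVGE  r0←0x7c
3: ✓ CMP  NZCV=0010
4: · SUBVS
5: ✓ MOVVC  r3←0x7f
6: ✓ CMP  NZCV=0010
7: ✓ MOVCS  r3←0x0f
8: · ADDLT

VAL = 0x7c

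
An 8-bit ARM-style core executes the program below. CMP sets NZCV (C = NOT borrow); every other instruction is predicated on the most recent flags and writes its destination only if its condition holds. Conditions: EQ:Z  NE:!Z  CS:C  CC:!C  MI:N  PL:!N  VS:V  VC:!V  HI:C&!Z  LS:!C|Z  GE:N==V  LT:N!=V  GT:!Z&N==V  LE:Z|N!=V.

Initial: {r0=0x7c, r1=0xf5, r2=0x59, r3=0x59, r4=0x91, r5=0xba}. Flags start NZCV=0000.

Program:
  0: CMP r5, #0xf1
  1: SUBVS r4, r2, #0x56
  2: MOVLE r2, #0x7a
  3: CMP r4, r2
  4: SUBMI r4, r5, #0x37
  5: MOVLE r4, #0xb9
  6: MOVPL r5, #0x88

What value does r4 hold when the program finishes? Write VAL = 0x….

VAL = 0xb9

0: ✓ CMP  NZCV=1000
1: · SUBVS
2: ✓ MOVLE  r2←0x7a
3: ✓ CMP  NZCV=0011
4: · SUBMI
5: ✓ MOVLE  r4←0xb9
6: ✓ MOVPL  r5←0x88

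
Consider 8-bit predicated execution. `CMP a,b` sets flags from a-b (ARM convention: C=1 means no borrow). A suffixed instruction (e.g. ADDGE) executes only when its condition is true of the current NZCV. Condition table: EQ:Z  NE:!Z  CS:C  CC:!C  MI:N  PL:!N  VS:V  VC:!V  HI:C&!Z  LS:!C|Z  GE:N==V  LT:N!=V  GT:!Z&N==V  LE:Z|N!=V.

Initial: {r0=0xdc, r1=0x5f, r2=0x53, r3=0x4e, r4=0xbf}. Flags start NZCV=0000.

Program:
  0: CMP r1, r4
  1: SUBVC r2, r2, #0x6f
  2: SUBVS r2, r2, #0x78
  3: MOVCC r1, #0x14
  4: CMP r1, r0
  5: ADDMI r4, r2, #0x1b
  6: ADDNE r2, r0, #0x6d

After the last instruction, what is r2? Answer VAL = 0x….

0: ✓ CMP  NZCV=1001
1: · SUBVC
2: ✓ SUBVS  r2←0xdb
3: ✓ MOVCC  r1←0x14
4: ✓ CMP  NZCV=0000
5: · ADDMI
6: ✓ ADDNE  r2←0x49

VAL = 0x49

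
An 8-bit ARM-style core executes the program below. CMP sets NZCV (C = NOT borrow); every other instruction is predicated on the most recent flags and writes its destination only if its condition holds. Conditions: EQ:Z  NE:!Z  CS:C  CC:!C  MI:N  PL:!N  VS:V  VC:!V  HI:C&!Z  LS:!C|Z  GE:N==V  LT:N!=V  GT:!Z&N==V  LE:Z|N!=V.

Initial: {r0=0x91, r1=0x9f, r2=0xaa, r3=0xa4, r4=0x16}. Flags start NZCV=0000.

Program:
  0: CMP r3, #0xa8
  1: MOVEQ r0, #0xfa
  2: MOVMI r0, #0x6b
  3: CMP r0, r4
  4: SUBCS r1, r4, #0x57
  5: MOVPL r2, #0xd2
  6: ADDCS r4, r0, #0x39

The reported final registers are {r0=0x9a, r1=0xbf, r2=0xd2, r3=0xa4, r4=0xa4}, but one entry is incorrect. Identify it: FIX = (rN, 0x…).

FIX = (r0, 0x6b)

[0] flags=1000 → (cmp)
[1] flags=1000 EQ?F → skip
[2] flags=1000 MI?T → r0=0x6b
[3] flags=0010 → (cmp)
[4] flags=0010 CS?T → r1=0xbf
[5] flags=0010 PL?T → r2=0xd2
[6] flags=0010 CS?T → r4=0xa4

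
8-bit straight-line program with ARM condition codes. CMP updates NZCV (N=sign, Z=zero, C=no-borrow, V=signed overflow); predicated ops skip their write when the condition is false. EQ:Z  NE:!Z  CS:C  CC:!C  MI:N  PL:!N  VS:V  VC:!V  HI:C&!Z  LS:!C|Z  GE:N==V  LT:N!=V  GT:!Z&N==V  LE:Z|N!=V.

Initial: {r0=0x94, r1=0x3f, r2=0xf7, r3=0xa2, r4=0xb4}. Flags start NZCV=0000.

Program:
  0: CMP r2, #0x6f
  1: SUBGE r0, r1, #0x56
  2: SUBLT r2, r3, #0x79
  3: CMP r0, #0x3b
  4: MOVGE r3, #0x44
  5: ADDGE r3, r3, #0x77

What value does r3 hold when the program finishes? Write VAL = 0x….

[0] flags=1010 → (cmp)
[1] flags=1010 GE?F → skip
[2] flags=1010 LT?T → r2=0x29
[3] flags=0011 → (cmp)
[4] flags=0011 GE?F → skip
[5] flags=0011 GE?F → skip

VAL = 0xa2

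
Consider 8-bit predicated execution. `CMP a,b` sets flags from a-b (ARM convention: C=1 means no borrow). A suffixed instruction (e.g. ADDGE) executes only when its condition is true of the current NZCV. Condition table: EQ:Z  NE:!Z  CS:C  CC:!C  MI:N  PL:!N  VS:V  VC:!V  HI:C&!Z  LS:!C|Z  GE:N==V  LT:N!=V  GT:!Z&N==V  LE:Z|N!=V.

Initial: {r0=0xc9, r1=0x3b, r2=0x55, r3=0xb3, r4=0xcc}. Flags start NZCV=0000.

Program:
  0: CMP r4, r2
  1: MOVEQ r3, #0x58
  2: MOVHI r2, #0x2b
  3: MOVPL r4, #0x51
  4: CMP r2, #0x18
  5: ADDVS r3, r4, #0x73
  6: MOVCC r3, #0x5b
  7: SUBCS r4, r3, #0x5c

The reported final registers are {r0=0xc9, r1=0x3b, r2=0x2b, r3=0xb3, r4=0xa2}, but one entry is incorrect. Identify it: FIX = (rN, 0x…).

[0] flags=0011 → (cmp)
[1] flags=0011 EQ?F → skip
[2] flags=0011 HI?T → r2=0x2b
[3] flags=0011 PL?T → r4=0x51
[4] flags=0010 → (cmp)
[5] flags=0010 VS?F → skip
[6] flags=0010 CC?F → skip
[7] flags=0010 CS?T → r4=0x57

FIX = (r4, 0x57)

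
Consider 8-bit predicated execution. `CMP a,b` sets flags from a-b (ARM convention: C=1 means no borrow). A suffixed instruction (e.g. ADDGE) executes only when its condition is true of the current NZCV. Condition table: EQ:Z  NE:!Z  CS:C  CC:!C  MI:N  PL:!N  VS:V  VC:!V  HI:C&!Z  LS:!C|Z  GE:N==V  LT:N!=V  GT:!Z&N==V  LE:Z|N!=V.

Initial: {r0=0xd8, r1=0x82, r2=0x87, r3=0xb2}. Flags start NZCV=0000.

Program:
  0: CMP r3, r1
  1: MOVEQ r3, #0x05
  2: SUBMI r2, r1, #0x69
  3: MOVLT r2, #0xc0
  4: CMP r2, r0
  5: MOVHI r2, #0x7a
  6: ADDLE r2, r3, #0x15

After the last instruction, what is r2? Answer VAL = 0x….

0: ✓ CMP  NZCV=0010
1: · MOVEQ
2: · SUBMI
3: · MOVLT
4: ✓ CMP  NZCV=1000
5: · MOVHI
6: ✓ ADDLE  r2←0xc7

VAL = 0xc7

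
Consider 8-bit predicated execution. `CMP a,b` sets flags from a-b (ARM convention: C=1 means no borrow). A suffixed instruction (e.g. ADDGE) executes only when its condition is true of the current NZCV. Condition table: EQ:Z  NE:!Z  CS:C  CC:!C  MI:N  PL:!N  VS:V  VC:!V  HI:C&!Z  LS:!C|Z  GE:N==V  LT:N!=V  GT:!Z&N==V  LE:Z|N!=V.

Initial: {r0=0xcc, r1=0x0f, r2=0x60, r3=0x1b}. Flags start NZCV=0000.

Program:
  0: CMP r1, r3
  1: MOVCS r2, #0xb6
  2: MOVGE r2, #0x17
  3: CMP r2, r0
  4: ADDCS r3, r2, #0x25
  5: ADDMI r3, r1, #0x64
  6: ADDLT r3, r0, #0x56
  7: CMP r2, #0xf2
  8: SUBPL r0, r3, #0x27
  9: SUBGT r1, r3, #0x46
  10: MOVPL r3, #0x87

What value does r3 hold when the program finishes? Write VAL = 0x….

0: ✓ CMP  NZCV=1000
1: · MOVCS
2: · MOVGE
3: ✓ CMP  NZCV=1001
4: · ADDCS
5: ✓ ADDMI  r3←0x73
6: · ADDLT
7: ✓ CMP  NZCV=0000
8: ✓ SUBPL  r0←0x4c
9: ✓ SUBGT  r1←0x2d
10: ✓ MOVPL  r3←0x87

VAL = 0x87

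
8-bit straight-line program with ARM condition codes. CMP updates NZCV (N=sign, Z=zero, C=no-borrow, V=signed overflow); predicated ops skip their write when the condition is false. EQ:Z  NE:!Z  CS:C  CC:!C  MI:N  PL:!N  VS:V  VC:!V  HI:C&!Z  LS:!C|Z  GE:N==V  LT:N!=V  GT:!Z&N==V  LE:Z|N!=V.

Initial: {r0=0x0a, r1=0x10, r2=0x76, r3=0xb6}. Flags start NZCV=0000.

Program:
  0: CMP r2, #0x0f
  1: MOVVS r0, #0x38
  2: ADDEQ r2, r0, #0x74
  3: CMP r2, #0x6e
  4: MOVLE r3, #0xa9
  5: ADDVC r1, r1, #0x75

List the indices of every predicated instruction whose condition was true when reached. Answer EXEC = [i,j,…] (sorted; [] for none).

0: ✓ CMP  NZCV=0010
1: · MOVVS
2: · ADDEQ
3: ✓ CMP  NZCV=0010
4: · MOVLE
5: ✓ ADDVC  r1←0x85

EXEC = [5]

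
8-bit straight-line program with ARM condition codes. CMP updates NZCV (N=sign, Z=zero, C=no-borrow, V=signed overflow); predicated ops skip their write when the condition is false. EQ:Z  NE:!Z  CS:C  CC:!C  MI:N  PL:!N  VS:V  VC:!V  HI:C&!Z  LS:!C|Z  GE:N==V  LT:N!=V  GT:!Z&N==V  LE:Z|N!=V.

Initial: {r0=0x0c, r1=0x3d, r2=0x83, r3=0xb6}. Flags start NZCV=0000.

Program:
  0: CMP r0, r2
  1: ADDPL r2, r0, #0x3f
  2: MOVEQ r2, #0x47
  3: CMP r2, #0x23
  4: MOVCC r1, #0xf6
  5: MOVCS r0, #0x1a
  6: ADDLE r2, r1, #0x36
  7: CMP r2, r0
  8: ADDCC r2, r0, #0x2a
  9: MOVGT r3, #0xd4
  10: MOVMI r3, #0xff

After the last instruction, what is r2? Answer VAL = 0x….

VAL = 0x73

[0] flags=1001 → (cmp)
[1] flags=1001 PL?F → skip
[2] flags=1001 EQ?F → skip
[3] flags=0011 → (cmp)
[4] flags=0011 CC?F → skip
[5] flags=0011 CS?T → r0=0x1a
[6] flags=0011 LE?T → r2=0x73
[7] flags=0010 → (cmp)
[8] flags=0010 CC?F → skip
[9] flags=0010 GT?T → r3=0xd4
[10] flags=0010 MI?F → skip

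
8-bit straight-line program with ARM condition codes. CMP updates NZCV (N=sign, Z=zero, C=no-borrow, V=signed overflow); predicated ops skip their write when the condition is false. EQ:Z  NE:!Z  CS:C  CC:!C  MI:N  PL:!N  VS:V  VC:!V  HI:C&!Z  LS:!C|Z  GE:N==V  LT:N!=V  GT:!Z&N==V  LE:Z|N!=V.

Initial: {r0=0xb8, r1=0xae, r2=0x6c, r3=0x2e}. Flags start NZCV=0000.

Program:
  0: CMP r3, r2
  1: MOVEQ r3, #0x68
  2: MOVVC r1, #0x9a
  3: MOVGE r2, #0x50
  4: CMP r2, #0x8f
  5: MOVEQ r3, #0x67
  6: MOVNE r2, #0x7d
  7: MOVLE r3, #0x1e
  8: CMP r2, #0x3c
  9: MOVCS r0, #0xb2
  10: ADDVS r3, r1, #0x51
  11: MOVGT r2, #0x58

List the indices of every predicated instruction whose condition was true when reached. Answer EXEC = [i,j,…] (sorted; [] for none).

[0] flags=1000 → (cmp)
[1] flags=1000 EQ?F → skip
[2] flags=1000 VC?T → r1=0x9a
[3] flags=1000 GE?F → skip
[4] flags=1001 → (cmp)
[5] flags=1001 EQ?F → skip
[6] flags=1001 NE?T → r2=0x7d
[7] flags=1001 LE?F → skip
[8] flags=0010 → (cmp)
[9] flags=0010 CS?T → r0=0xb2
[10] flags=0010 VS?F → skip
[11] flags=0010 GT?T → r2=0x58

EXEC = [2,6,9,11]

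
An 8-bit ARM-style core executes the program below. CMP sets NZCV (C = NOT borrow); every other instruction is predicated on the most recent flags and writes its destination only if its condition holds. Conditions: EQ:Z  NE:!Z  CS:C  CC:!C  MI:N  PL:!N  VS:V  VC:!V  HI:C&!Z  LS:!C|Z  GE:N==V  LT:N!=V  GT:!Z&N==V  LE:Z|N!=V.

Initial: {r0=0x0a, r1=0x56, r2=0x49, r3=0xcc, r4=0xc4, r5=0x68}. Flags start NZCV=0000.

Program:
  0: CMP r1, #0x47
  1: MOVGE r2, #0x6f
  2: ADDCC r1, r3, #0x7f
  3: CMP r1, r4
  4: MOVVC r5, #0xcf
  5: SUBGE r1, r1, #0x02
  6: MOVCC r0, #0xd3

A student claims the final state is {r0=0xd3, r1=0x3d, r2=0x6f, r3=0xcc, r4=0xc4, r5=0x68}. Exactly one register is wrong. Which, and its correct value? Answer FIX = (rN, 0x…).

0: ✓ CMP  NZCV=0010
1: ✓ MOVGE  r2←0x6f
2: · ADDCC
3: ✓ CMP  NZCV=1001
4: · MOVVC
5: ✓ SUBGE  r1←0x54
6: ✓ MOVCC  r0←0xd3

FIX = (r1, 0x54)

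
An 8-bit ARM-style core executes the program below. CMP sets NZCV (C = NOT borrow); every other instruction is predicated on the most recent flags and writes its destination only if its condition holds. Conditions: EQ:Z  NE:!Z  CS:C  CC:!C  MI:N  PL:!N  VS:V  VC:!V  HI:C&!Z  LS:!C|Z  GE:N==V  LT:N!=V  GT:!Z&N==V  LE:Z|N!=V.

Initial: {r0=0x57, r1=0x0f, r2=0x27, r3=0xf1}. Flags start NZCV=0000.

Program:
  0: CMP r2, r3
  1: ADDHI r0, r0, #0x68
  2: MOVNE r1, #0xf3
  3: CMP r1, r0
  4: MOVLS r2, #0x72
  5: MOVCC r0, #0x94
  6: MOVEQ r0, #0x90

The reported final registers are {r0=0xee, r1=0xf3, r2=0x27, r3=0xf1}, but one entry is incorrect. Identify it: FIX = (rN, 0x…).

[0] flags=0000 → (cmp)
[1] flags=0000 HI?F → skip
[2] flags=0000 NE?T → r1=0xf3
[3] flags=1010 → (cmp)
[4] flags=1010 LS?F → skip
[5] flags=1010 CC?F → skip
[6] flags=1010 EQ?F → skip

FIX = (r0, 0x57)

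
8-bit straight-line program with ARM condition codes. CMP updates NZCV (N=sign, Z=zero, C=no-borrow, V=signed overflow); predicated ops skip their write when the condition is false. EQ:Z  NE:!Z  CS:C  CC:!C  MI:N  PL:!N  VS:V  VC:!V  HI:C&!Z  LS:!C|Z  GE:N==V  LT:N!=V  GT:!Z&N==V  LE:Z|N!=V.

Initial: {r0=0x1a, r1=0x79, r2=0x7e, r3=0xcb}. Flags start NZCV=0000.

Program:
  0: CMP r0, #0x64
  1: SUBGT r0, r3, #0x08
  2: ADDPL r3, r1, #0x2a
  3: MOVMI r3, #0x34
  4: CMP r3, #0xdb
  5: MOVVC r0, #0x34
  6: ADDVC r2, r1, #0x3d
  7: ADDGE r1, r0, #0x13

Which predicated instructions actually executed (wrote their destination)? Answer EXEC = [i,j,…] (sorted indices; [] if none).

0: ✓ CMP  NZCV=1000
1: · SUBGT
2: · ADDPL
3: ✓ MOVMI  r3←0x34
4: ✓ CMP  NZCV=0000
5: ✓ MOVVC  r0←0x34
6: ✓ ADDVC  r2←0xb6
7: ✓ ADDGE  r1←0x47

EXEC = [3,5,6,7]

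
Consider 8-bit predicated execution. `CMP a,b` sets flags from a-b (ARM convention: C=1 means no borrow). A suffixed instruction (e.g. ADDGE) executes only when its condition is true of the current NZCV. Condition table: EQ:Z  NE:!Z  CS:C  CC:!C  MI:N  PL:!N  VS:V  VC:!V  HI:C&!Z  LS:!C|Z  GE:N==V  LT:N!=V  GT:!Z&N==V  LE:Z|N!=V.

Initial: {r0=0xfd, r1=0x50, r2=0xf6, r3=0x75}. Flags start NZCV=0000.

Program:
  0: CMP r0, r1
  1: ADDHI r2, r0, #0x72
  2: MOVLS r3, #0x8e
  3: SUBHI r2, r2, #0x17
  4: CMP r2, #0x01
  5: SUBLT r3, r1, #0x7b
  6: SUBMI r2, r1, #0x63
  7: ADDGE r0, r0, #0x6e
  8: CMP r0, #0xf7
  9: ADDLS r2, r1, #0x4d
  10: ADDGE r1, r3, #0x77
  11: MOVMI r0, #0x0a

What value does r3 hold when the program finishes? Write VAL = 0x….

[0] flags=1010 → (cmp)
[1] flags=1010 HI?T → r2=0x6f
[2] flags=1010 LS?F → skip
[3] flags=1010 HI?T → r2=0x58
[4] flags=0010 → (cmp)
[5] flags=0010 LT?F → skip
[6] flags=0010 MI?F → skip
[7] flags=0010 GE?T → r0=0x6b
[8] flags=0000 → (cmp)
[9] flags=0000 LS?T → r2=0x9d
[10] flags=0000 GE?T → r1=0xec
[11] flags=0000 MI?F → skip

VAL = 0x75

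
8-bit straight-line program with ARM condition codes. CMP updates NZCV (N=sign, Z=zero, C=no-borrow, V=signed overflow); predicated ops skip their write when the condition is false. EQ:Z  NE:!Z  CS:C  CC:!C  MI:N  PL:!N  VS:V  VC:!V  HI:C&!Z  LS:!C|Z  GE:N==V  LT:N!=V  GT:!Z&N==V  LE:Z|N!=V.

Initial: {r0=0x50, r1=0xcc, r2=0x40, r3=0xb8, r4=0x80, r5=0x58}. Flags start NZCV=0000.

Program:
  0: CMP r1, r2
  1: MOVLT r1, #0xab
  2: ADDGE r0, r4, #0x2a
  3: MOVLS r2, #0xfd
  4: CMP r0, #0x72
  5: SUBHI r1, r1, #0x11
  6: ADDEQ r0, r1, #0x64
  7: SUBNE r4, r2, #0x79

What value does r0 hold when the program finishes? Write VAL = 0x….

[0] flags=1010 → (cmp)
[1] flags=1010 LT?T → r1=0xab
[2] flags=1010 GE?F → skip
[3] flags=1010 LS?F → skip
[4] flags=1000 → (cmp)
[5] flags=1000 HI?F → skip
[6] flags=1000 EQ?F → skip
[7] flags=1000 NE?T → r4=0xc7

VAL = 0x50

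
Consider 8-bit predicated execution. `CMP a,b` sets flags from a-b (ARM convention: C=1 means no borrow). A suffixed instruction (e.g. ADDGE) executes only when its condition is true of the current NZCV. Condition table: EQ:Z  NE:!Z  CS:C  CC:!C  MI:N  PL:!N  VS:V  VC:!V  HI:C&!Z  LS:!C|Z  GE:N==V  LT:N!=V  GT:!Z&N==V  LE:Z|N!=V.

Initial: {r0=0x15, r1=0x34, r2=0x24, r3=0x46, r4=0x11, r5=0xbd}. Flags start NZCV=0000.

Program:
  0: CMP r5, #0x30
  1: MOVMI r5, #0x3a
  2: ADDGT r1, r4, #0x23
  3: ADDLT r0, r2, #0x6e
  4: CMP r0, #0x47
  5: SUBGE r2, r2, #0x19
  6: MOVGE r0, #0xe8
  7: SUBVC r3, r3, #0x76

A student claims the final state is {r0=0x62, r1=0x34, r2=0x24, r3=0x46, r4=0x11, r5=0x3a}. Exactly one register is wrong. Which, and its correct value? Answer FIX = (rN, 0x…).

[0] flags=1010 → (cmp)
[1] flags=1010 MI?T → r5=0x3a
[2] flags=1010 GT?F → skip
[3] flags=1010 LT?T → r0=0x92
[4] flags=0011 → (cmp)
[5] flags=0011 GE?F → skip
[6] flags=0011 GE?F → skip
[7] flags=0011 VC?F → skip

FIX = (r0, 0x92)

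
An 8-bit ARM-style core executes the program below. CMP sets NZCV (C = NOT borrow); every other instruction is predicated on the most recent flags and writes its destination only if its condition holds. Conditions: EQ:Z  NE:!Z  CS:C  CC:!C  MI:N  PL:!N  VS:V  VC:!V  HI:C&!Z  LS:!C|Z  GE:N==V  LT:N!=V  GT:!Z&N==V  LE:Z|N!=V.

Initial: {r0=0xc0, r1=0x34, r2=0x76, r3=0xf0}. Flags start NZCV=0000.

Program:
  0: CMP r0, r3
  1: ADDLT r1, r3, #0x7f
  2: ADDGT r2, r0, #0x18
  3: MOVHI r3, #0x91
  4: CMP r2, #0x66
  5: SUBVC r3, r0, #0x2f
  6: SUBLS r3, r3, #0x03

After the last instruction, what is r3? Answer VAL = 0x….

[0] flags=1000 → (cmp)
[1] flags=1000 LT?T → r1=0x6f
[2] flags=1000 GT?F → skip
[3] flags=1000 HI?F → skip
[4] flags=0010 → (cmp)
[5] flags=0010 VC?T → r3=0x91
[6] flags=0010 LS?F → skip

VAL = 0x91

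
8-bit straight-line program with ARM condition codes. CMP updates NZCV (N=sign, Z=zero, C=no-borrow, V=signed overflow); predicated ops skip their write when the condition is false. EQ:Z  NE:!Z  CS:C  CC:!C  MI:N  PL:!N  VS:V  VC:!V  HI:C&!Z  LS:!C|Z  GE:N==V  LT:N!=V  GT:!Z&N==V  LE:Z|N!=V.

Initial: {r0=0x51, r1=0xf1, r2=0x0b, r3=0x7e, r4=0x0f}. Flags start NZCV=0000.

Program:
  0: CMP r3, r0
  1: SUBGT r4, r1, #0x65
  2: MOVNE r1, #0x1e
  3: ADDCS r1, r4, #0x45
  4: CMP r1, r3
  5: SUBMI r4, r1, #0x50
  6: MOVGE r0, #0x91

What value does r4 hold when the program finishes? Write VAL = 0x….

0: ✓ CMP  NZCV=0010
1: ✓ SUBGT  r4←0x8c
2: ✓ MOVNE  r1←0x1e
3: ✓ ADDCS  r1←0xd1
4: ✓ CMP  NZCV=0011
5: · SUBMI
6: · MOVGE

VAL = 0x8c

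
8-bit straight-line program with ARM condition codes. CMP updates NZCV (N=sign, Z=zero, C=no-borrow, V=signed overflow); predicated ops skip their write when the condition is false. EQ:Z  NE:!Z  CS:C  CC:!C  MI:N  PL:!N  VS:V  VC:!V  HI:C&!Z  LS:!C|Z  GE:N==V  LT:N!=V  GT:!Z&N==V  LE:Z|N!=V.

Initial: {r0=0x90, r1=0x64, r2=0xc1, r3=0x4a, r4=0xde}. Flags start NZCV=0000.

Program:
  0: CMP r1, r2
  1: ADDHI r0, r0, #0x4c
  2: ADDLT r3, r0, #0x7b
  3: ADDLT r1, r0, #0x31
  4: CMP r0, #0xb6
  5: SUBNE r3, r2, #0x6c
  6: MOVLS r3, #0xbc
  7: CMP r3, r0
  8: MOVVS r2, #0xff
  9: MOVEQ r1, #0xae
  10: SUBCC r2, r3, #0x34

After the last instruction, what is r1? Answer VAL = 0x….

VAL = 0x64

[0] flags=1001 → (cmp)
[1] flags=1001 HI?F → skip
[2] flags=1001 LT?F → skip
[3] flags=1001 LT?F → skip
[4] flags=1000 → (cmp)
[5] flags=1000 NE?T → r3=0x55
[6] flags=1000 LS?T → r3=0xbc
[7] flags=0010 → (cmp)
[8] flags=0010 VS?F → skip
[9] flags=0010 EQ?F → skip
[10] flags=0010 CC?F → skip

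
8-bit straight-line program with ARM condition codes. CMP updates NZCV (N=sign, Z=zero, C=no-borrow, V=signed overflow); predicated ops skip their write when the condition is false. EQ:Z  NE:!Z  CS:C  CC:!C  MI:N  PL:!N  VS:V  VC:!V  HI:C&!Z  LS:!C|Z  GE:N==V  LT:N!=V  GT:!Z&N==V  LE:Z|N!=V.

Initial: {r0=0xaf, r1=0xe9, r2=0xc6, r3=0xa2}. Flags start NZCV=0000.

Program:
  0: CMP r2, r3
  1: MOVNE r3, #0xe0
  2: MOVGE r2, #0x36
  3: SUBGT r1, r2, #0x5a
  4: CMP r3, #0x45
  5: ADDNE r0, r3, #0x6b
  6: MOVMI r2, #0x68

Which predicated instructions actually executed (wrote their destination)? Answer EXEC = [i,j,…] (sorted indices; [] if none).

0: ✓ CMP  NZCV=0010
1: ✓ MOVNE  r3←0xe0
2: ✓ MOVGE  r2←0x36
3: ✓ SUBGT  r1←0xdc
4: ✓ CMP  NZCV=1010
5: ✓ ADDNE  r0←0x4b
6: ✓ MOVMI  r2←0x68

EXEC = [1,2,3,5,6]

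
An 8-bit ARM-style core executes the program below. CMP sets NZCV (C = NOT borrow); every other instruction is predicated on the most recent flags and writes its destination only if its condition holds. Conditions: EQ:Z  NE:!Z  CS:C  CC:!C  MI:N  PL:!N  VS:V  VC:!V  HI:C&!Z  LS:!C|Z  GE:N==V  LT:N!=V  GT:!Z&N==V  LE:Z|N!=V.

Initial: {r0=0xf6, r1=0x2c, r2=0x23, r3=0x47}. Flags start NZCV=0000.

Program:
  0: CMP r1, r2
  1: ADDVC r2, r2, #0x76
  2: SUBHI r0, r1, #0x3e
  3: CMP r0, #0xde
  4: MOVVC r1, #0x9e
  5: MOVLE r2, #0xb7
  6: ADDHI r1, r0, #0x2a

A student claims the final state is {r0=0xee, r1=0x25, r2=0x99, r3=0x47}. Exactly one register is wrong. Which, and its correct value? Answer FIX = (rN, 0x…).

FIX = (r1, 0x18)

[0] flags=0010 → (cmp)
[1] flags=0010 VC?T → r2=0x99
[2] flags=0010 HI?T → r0=0xee
[3] flags=0010 → (cmp)
[4] flags=0010 VC?T → r1=0x9e
[5] flags=0010 LE?F → skip
[6] flags=0010 HI?T → r1=0x18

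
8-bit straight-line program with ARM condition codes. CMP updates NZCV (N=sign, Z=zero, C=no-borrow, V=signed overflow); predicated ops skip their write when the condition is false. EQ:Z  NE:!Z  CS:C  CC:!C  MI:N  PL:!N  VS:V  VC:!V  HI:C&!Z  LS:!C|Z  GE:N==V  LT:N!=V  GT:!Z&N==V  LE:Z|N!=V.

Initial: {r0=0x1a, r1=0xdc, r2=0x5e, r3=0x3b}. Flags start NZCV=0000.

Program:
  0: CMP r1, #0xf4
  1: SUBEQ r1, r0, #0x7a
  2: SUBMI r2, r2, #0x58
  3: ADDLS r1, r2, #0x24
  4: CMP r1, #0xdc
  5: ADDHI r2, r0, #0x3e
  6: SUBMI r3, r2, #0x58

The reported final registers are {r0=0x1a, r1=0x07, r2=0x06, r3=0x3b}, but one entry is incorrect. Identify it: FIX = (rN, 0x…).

FIX = (r1, 0x2a)

0: ✓ CMP  NZCV=1000
1: · SUBEQ
2: ✓ SUBMI  r2←0x06
3: ✓ ADDLS  r1←0x2a
4: ✓ CMP  NZCV=0000
5: · ADDHI
6: · SUBMI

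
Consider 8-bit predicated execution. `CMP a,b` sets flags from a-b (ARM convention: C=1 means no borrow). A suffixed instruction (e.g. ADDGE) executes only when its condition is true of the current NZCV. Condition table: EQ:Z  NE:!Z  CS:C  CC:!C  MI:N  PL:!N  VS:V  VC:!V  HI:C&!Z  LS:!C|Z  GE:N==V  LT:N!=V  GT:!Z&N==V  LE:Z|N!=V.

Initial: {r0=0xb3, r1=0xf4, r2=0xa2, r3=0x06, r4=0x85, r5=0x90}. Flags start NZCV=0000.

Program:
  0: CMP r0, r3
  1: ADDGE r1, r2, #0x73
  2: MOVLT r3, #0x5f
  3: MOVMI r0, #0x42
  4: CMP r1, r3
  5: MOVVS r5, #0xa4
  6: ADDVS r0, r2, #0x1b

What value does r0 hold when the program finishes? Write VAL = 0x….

VAL = 0x42

[0] flags=1010 → (cmp)
[1] flags=1010 GE?F → skip
[2] flags=1010 LT?T → r3=0x5f
[3] flags=1010 MI?T → r0=0x42
[4] flags=1010 → (cmp)
[5] flags=1010 VS?F → skip
[6] flags=1010 VS?F → skip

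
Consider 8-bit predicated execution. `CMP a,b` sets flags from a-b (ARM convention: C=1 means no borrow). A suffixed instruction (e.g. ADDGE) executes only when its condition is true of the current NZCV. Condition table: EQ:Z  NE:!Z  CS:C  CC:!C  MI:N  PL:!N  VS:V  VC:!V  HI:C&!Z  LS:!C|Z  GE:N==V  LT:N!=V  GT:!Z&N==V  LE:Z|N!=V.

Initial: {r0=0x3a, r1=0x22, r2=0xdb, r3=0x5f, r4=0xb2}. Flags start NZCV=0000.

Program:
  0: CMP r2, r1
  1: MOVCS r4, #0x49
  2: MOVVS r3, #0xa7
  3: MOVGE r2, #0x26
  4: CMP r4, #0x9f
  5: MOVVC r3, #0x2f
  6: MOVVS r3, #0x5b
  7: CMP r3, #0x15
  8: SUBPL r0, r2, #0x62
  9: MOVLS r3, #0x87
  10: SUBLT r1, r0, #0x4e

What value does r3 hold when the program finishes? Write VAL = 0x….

[0] flags=1010 → (cmp)
[1] flags=1010 CS?T → r4=0x49
[2] flags=1010 VS?F → skip
[3] flags=1010 GE?F → skip
[4] flags=1001 → (cmp)
[5] flags=1001 VC?F → skip
[6] flags=1001 VS?T → r3=0x5b
[7] flags=0010 → (cmp)
[8] flags=0010 PL?T → r0=0x79
[9] flags=0010 LS?F → skip
[10] flags=0010 LT?F → skip

VAL = 0x5b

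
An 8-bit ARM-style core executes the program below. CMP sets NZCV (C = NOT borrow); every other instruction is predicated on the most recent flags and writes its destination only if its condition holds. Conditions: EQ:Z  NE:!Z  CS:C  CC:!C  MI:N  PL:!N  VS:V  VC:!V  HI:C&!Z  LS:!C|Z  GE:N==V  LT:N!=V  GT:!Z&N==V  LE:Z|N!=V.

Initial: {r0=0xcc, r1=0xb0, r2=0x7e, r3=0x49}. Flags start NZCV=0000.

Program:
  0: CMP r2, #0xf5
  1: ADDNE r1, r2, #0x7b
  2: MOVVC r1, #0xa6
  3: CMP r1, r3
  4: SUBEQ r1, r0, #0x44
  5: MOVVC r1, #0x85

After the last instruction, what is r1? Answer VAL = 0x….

[0] flags=1001 → (cmp)
[1] flags=1001 NE?T → r1=0xf9
[2] flags=1001 VC?F → skip
[3] flags=1010 → (cmp)
[4] flags=1010 EQ?F → skip
[5] flags=1010 VC?T → r1=0x85

VAL = 0x85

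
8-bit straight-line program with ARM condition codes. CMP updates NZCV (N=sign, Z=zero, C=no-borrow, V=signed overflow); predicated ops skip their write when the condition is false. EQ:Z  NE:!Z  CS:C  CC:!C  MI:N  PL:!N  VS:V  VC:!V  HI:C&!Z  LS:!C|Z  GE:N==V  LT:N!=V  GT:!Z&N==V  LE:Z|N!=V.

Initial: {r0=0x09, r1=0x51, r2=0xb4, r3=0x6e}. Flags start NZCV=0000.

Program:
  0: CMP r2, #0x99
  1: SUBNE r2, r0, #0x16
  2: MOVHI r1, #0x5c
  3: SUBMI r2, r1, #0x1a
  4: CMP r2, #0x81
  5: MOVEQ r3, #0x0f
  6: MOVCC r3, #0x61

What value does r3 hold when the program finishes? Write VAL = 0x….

VAL = 0x6e

[0] flags=0010 → (cmp)
[1] flags=0010 NE?T → r2=0xf3
[2] flags=0010 HI?T → r1=0x5c
[3] flags=0010 MI?F → skip
[4] flags=0010 → (cmp)
[5] flags=0010 EQ?F → skip
[6] flags=0010 CC?F → skip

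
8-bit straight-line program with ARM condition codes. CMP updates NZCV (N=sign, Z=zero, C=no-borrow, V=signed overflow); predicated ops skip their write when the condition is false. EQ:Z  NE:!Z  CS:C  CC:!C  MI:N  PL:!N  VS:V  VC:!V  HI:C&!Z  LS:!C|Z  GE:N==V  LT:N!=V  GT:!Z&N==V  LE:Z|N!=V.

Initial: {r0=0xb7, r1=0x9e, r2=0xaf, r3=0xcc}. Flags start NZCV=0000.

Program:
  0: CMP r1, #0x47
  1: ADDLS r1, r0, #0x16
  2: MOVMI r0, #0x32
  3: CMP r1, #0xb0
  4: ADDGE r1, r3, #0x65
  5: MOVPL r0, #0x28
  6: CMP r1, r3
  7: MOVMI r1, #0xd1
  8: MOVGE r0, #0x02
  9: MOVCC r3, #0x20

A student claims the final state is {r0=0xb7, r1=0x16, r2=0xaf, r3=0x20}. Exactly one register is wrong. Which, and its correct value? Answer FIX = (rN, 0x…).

FIX = (r1, 0xd1)

0: ✓ CMP  NZCV=0011
1: · ADDLS
2: · MOVMI
3: ✓ CMP  NZCV=1000
4: · ADDGE
5: · MOVPL
6: ✓ CMP  NZCV=1000
7: ✓ MOVMI  r1←0xd1
8: · MOVGE
9: ✓ MOVCC  r3←0x20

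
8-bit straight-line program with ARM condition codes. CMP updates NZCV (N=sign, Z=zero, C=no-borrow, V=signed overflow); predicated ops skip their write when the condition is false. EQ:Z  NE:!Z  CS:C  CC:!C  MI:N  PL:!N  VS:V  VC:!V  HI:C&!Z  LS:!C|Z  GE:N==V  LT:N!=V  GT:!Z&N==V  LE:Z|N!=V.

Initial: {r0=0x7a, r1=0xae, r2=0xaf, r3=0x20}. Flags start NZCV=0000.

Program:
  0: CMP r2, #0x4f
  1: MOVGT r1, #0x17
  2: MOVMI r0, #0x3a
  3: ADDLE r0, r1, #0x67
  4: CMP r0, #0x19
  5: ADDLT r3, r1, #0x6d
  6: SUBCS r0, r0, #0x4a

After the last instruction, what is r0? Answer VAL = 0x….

VAL = 0x15

0: ✓ CMP  NZCV=0011
1: · MOVGT
2: · MOVMI
3: ✓ ADDLE  r0←0x15
4: ✓ CMP  NZCV=1000
5: ✓ ADDLT  r3←0x1b
6: · SUBCS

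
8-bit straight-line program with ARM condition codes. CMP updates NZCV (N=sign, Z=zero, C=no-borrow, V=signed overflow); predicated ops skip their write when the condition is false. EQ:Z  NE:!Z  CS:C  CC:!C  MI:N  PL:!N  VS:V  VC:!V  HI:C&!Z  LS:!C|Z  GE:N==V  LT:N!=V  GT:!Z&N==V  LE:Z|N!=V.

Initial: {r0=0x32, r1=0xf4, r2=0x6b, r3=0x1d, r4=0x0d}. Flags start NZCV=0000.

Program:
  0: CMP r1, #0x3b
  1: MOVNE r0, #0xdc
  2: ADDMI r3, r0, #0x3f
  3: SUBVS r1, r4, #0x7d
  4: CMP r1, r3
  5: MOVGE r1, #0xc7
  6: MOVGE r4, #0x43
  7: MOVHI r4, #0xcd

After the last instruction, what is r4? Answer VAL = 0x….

VAL = 0xcd

0: ✓ CMP  NZCV=1010
1: ✓ MOVNE  r0←0xdc
2: ✓ ADDMI  r3←0x1b
3: · SUBVS
4: ✓ CMP  NZCV=1010
5: · MOVGE
6: · MOVGE
7: ✓ MOVHI  r4←0xcd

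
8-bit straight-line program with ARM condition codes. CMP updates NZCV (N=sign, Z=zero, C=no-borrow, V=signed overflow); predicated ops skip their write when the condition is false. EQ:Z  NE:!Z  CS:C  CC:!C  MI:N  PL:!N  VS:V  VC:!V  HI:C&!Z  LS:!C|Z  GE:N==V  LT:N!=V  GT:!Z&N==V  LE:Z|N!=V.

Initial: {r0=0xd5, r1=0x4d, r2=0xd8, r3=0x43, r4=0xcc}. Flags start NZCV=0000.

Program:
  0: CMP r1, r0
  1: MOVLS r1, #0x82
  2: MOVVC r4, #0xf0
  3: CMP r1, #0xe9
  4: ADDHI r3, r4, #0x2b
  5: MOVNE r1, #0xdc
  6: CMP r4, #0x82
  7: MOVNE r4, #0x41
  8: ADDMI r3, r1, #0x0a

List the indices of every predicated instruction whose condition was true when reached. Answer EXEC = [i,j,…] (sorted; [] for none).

0: ✓ CMP  NZCV=0000
1: ✓ MOVLS  r1←0x82
2: ✓ MOVVC  r4←0xf0
3: ✓ CMP  NZCV=1000
4: · ADDHI
5: ✓ MOVNE  r1←0xdc
6: ✓ CMP  NZCV=0010
7: ✓ MOVNE  r4←0x41
8: · ADDMI

EXEC = [1,2,5,7]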